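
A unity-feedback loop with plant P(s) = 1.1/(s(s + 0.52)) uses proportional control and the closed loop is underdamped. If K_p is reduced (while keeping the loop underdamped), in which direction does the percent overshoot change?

ζ = 0.52/(2√(1.1K_p)) rises as K_p falls; higher damping means less overshoot.

decrease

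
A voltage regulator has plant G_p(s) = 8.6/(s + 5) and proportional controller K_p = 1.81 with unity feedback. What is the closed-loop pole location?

s = -20.57

Closed-loop transfer function: T(s) = K_p·G_p(s)/(1 + K_p·G_p(s)) = 15.57/(s + 5 + 15.57) = 15.57/(s + 20.57).
The closed-loop pole is at s = −20.57.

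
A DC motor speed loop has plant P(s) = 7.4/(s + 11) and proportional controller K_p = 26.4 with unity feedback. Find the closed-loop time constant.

τ = 0.00485 s

Closed-loop transfer function: T(s) = K_p·P(s)/(1 + K_p·P(s)) = 195.4/(s + 11 + 195.4) = 195.4/(s + 206.4).
Time constant τ = 1/206.4 = 0.00485 s.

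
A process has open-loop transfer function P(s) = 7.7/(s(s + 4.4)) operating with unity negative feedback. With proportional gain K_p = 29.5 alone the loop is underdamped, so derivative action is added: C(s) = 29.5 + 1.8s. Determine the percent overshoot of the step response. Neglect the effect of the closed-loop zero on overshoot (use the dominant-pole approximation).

Forward path: (29.5 + 1.8s)·7.7/(s(s+4.4)). The closed-loop characteristic equation is s² + (4.4 + 7.7·1.8)s + 7.7·29.5 = 0.
That is s² + 18.26s + 227.2 = 0, so ω_n = 15.07 rad/s and ζ = 18.26/(2·15.07) = 0.6058.
%OS = 100·exp(−πζ/√(1−ζ²)) = 9.15%.

9.15%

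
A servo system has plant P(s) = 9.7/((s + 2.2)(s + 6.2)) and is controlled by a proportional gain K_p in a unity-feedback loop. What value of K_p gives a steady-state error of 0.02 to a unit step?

K_p = 68.9

Steady-state error for a unit step on this type-0 loop is 1/(1 + K_p·P(0)).
P(0) = 0.7111. Require 1/(1 + K_p·0.7111) = 0.02, so 1 + 0.7111·K_p = 50.
K_p = (50 − 1)/0.7111 = 68.9.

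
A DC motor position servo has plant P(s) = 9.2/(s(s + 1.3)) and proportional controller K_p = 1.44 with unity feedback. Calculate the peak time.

The closed-loop denominator s² + 1.3s + 13.25 gives ω_n = √13.25 = 3.64 and ζ = 1.3/(2ω_n) = 0.1786.
Damped frequency ω_d = ω_n√(1−ζ²) = 3.581 rad/s, so peak time T_p = π/ω_d = 0.877 s.

T_p = 0.877 s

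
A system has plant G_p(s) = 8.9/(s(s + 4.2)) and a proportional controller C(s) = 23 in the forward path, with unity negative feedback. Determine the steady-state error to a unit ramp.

The loop has one pole at the origin (type 1). Velocity error constant K_v = lim_{s→0} s·C(s)G_p(s) = 23·8.9/4.2 = 48.74.
Steady-state error to a unit ramp: e_ss = 1/K_v = 0.0205.

0.0205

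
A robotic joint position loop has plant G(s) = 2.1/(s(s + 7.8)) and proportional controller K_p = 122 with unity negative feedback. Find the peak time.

From 1 + K_pG(s) = 0: s² + 7.8s + 256.2 = 0 ⇒ ω_n = 16.01, ζ = 0.2437.
Damped frequency ω_d = ω_n√(1−ζ²) = 15.52 rad/s, so peak time T_p = π/ω_d = 0.202 s.

T_p = 0.202 s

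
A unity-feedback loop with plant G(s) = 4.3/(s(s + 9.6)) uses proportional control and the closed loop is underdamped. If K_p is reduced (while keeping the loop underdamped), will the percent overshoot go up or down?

decrease

ζ = 9.6/(2√(4.3K_p)) rises as K_p falls; higher damping means less overshoot.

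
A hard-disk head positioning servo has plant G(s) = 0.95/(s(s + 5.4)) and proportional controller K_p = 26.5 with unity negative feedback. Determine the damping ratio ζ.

ζ = 0.538

The closed-loop denominator is s(s+5.4) + 26.5·0.95 = s² + 5.4s + 25.17.
So ω_n² = 25.17 ⇒ ω_n = 5.017 rad/s, and ζ = 5.4/(2ω_n) = 0.538.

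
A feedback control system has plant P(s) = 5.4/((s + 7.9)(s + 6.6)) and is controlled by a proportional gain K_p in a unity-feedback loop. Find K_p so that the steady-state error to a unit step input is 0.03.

K_p = 312

The loop is type 0, so e_ss(step) = 1/(1 + K_pos) with K_pos = K_p·P(0).
P(0) = 0.1036. Require 1/(1 + K_p·0.1036) = 0.03, so 1 + 0.1036·K_p = 33.33.
K_p = (33.33 − 1)/0.1036 = 312.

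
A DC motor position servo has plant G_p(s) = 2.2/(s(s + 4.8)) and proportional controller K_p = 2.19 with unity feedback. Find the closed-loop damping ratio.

ζ = 1.09

With unity feedback the closed-loop characteristic equation is s² + 4.8s + 2.19·2.2 = s² + 4.8s + 4.818 = 0.
So ω_n² = 4.818 ⇒ ω_n = 2.195 rad/s, and ζ = 4.8/(2ω_n) = 1.09.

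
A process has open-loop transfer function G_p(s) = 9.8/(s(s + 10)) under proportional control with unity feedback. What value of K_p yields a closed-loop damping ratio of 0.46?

K_p = 12.1

Closed-loop characteristic equation: s² + 10s + K_p·9.8 = 0.
So ω_n = √(9.8K_p) and 2ζω_n = 10, giving ζ = 10/(2√(9.8K_p)).
Setting ζ = 0.46: √(9.8K_p) = 10/(2·0.46) = 10.87, so K_p = 118.1/9.8 = 12.1.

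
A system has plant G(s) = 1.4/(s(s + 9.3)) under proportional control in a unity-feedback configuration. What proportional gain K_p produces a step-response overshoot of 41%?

From %OS = 100·exp(−πζ/√(1−ζ²)) = 41%, ζ = −ln(0.41)/√(π²+ln²(0.41)) = 0.273.
Characteristic equation s² + 9.3s + 1.4K_p = 0 gives ζ = 9.3/(2√(1.4K_p)).
Setting ζ = 0.273: √(1.4K_p) = 9.3/(2·0.273) = 17.03, so K_p = 290.1/1.4 = 207.

K_p = 207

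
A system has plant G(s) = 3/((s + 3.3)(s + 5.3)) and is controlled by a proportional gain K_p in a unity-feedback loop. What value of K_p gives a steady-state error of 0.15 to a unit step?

Steady-state error for a unit step on this type-0 loop is 1/(1 + K_p·G(0)).
G(0) = 0.1715. Require 1/(1 + K_p·0.1715) = 0.15, so 1 + 0.1715·K_p = 6.667.
K_p = (6.667 − 1)/0.1715 = 33.

K_p = 33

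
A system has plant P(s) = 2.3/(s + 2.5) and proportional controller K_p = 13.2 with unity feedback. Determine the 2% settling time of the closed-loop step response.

Closed-loop transfer function: T(s) = K_p·P(s)/(1 + K_p·P(s)) = 30.36/(s + 2.5 + 30.36) = 30.36/(s + 32.86).
Time constant τ = 1/32.86 = 0.03043 s, so the 2% settling time is about 4τ = 0.122 s.

T_s ≈ 0.122 s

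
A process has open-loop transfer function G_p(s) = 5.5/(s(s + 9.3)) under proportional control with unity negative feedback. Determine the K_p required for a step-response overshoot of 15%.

From %OS = 100·exp(−πζ/√(1−ζ²)) = 15%, ζ = −ln(0.15)/√(π²+ln²(0.15)) = 0.5169.
Characteristic equation s² + 9.3s + 5.5K_p = 0 gives ζ = 9.3/(2√(5.5K_p)).
Setting ζ = 0.5169: √(5.5K_p) = 9.3/(2·0.5169) = 8.995, so K_p = 80.92/5.5 = 14.7.

K_p = 14.7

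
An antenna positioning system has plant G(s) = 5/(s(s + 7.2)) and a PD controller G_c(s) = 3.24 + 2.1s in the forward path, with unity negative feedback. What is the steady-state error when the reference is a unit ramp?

0.444

The loop has one pole at the origin (type 1). Velocity error constant K_v = lim_{s→0} s·G_c(s)G(s) = 3.24·5/7.2 = 2.25.
Steady-state error to a unit ramp: e_ss = 1/K_v = 0.444.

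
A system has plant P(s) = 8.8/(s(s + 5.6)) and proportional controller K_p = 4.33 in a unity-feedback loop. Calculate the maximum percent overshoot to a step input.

From 1 + K_pP(s) = 0: s² + 5.6s + 38.1 = 0 ⇒ ω_n = 6.173, ζ = 0.4536.
%OS = 100·exp(−πζ/√(1−ζ²)) = 100·exp(−π·0.4536/√0.7942) = 20.2%.

20.2%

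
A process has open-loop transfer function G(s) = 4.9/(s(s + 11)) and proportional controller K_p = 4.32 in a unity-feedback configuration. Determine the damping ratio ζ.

ζ = 1.2

With unity feedback the closed-loop characteristic equation is s² + 11s + 4.32·4.9 = s² + 11s + 21.17 = 0.
So ω_n² = 21.17 ⇒ ω_n = 4.601 rad/s, and ζ = 11/(2ω_n) = 1.2.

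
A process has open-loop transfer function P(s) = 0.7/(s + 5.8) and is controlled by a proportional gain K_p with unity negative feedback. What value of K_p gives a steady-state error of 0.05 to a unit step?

The loop is type 0, so e_ss(step) = 1/(1 + K_pos) with K_pos = K_p·P(0).
P(0) = 0.1207. Require 1/(1 + K_p·0.1207) = 0.05, so 1 + 0.1207·K_p = 20.
K_p = (20 − 1)/0.1207 = 157.

K_p = 157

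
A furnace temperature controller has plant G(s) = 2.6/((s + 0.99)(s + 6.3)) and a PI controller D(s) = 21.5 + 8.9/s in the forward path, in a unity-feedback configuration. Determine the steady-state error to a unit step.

The open loop D(s)G(s) has a pole at the origin (type 1), so the static position error constant is infinite and e_ss = 1/(1+∞) = 0.

0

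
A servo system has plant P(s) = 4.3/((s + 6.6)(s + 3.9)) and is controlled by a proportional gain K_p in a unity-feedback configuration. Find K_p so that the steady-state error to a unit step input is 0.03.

For a type-0 loop with proportional control, e_ss = 1/(1 + K_p·P(0)).
P(0) = 0.1671. Require 1/(1 + K_p·0.1671) = 0.03, so 1 + 0.1671·K_p = 33.33.
K_p = (33.33 − 1)/0.1671 = 194.

K_p = 194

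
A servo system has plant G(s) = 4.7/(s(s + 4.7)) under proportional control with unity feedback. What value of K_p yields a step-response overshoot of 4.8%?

From %OS = 100·exp(−πζ/√(1−ζ²)) = 4.8%, ζ = −ln(0.048)/√(π²+ln²(0.048)) = 0.695.
Characteristic equation s² + 4.7s + 4.7K_p = 0 gives ζ = 4.7/(2√(4.7K_p)).
Setting ζ = 0.695: √(4.7K_p) = 4.7/(2·0.695) = 3.381, so K_p = 11.43/4.7 = 2.43.

K_p = 2.43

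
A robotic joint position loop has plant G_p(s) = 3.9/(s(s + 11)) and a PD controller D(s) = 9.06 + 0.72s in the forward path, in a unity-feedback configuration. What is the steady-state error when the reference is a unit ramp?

0.311

The loop has one pole at the origin (type 1). Velocity error constant K_v = lim_{s→0} s·D(s)G_p(s) = 9.06·3.9/11 = 3.212.
Steady-state error to a unit ramp: e_ss = 1/K_v = 0.311.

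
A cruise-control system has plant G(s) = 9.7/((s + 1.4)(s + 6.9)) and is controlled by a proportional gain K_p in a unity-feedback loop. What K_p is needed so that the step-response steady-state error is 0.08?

K_p = 11.5

The loop is type 0, so e_ss(step) = 1/(1 + K_pos) with K_pos = K_p·G(0).
G(0) = 1.004. Require 1/(1 + K_p·1.004) = 0.08, so 1 + 1.004·K_p = 12.5.
K_p = (12.5 − 1)/1.004 = 11.5.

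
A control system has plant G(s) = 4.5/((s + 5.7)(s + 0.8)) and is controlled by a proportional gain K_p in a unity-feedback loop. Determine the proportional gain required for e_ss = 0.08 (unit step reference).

The loop is type 0, so e_ss(step) = 1/(1 + K_pos) with K_pos = K_p·G(0).
G(0) = 0.9868. Require 1/(1 + K_p·0.9868) = 0.08, so 1 + 0.9868·K_p = 12.5.
K_p = (12.5 − 1)/0.9868 = 11.7.

K_p = 11.7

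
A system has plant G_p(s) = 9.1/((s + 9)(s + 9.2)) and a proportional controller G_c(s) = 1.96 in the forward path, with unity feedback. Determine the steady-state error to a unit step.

0.823

The loop is type 0. Static position error constant K_pos = G_c(0)·G_p(0) = 1.96·0.1099 = 0.2154.
Steady-state error to a unit step: e_ss = 1/(1+K_pos) = 1/1.215 = 0.823.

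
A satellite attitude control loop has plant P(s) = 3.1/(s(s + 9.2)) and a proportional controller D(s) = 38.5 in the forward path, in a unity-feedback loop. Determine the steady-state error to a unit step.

The open loop D(s)P(s) has a pole at the origin (type 1), so the static position error constant is infinite and e_ss = 1/(1+∞) = 0.

0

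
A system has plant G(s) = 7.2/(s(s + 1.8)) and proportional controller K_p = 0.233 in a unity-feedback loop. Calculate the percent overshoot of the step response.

From 1 + K_pG(s) = 0: s² + 1.8s + 1.678 = 0 ⇒ ω_n = 1.295, ζ = 0.6949.
%OS = 100·exp(−πζ/√(1−ζ²)) = 100·exp(−π·0.6949/√0.5172) = 4.8%.

4.8%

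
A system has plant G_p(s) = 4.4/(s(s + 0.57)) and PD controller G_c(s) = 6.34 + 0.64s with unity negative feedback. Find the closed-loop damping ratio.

ζ = 0.321

Forward path: (6.34 + 0.64s)·4.4/(s(s+0.57)). The closed-loop characteristic equation is s² + (0.57 + 4.4·0.64)s + 4.4·6.34 = 0.
That is s² + 3.386s + 27.9 = 0, so ω_n = 5.282 rad/s and ζ = 3.386/(2·5.282) = 0.3205.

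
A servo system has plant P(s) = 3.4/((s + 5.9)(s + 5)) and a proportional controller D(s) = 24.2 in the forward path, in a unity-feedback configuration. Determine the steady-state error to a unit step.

The loop is type 0. Static position error constant K_pos = D(0)·P(0) = 24.2·0.1153 = 2.789.
Steady-state error to a unit step: e_ss = 1/(1+K_pos) = 1/3.789 = 0.264.

0.264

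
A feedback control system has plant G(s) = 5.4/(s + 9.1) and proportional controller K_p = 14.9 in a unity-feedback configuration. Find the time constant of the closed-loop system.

Closed-loop transfer function: T(s) = K_p·G(s)/(1 + K_p·G(s)) = 80.46/(s + 9.1 + 80.46) = 80.46/(s + 89.56).
Time constant τ = 1/89.56 = 0.0112 s.

τ = 0.0112 s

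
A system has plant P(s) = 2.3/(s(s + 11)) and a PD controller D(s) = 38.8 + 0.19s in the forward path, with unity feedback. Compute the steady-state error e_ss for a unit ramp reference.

The loop has one pole at the origin (type 1). Velocity error constant K_v = lim_{s→0} s·D(s)P(s) = 38.8·2.3/11 = 8.113.
Steady-state error to a unit ramp: e_ss = 1/K_v = 0.123.

0.123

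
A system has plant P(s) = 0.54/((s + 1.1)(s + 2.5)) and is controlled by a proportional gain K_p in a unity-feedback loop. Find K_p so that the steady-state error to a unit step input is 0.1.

For a type-0 loop with proportional control, e_ss = 1/(1 + K_p·P(0)).
P(0) = 0.1964. Require 1/(1 + K_p·0.1964) = 0.1, so 1 + 0.1964·K_p = 10.
K_p = (10 − 1)/0.1964 = 45.8.

K_p = 45.8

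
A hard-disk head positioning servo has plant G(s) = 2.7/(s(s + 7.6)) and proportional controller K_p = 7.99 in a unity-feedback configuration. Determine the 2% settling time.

T_s ≈ 1.05 s

The closed-loop denominator s² + 7.6s + 21.57 gives ω_n = √21.57 = 4.645 and ζ = 7.6/(2ω_n) = 0.8181.
2% settling time T_s ≈ 4/(ζω_n) = 4/3.8 = 1.05 s.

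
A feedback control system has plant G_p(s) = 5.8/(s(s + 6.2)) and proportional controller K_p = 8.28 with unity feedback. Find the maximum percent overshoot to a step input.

From 1 + K_pG_p(s) = 0: s² + 6.2s + 48.02 = 0 ⇒ ω_n = 6.93, ζ = 0.4473.
%OS = 100·exp(−πζ/√(1−ζ²)) = 100·exp(−π·0.4473/√0.7999) = 20.8%.

20.8%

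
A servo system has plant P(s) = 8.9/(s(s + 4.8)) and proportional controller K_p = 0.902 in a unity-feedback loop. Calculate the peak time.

T_p = 2.09 s

The closed-loop denominator s² + 4.8s + 8.028 gives ω_n = √8.028 = 2.833 and ζ = 4.8/(2ω_n) = 0.8471.
Damped frequency ω_d = ω_n√(1−ζ²) = 1.506 rad/s, so peak time T_p = π/ω_d = 2.09 s.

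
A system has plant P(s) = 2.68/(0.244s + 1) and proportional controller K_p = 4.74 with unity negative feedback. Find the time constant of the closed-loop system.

Closed loop: T(s) = K_p·P/(1+K_p·P) = 12.7/(0.244s + 1 + 12.7), with pole at s = −(1 + 12.7)/0.244 = −56.16.
Closed-loop time constant τ = 1/56.16 = 0.0178 s.

τ = 0.0178 s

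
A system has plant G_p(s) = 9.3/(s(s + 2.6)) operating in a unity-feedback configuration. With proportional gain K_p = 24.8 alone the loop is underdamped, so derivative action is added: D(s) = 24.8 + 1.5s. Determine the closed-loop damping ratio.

ζ = 0.545

Forward path: (24.8 + 1.5s)·9.3/(s(s+2.6)). The closed-loop characteristic equation is s² + (2.6 + 9.3·1.5)s + 9.3·24.8 = 0.
That is s² + 16.55s + 230.6 = 0, so ω_n = 15.19 rad/s and ζ = 16.55/(2·15.19) = 0.5449.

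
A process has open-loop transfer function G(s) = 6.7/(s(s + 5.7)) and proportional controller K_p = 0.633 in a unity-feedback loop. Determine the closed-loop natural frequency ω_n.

The closed-loop denominator is s(s+5.7) + 0.633·6.7 = s² + 5.7s + 4.241.
Matching s² + 2ζω_n s + ω_n²: ω_n = √4.241 = 2.059 rad/s and 2ζω_n = 5.7, so ζ = 5.7/(2·2.059) = 1.38.

ω_n = 2.06 rad/s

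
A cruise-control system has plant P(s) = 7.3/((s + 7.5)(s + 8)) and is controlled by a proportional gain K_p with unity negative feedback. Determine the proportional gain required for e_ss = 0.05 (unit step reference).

Steady-state error for a unit step on this type-0 loop is 1/(1 + K_p·P(0)).
P(0) = 0.1217. Require 1/(1 + K_p·0.1217) = 0.05, so 1 + 0.1217·K_p = 20.
K_p = (20 − 1)/0.1217 = 156.

K_p = 156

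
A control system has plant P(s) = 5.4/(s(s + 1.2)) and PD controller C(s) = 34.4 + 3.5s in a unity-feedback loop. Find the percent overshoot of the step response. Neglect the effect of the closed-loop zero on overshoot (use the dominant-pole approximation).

Forward path: (34.4 + 3.5s)·5.4/(s(s+1.2)). The closed-loop characteristic equation is s² + (1.2 + 5.4·3.5)s + 5.4·34.4 = 0.
That is s² + 20.1s + 185.8 = 0, so ω_n = 13.63 rad/s and ζ = 20.1/(2·13.63) = 0.7374.
%OS = 100·exp(−πζ/√(1−ζ²)) = 3.24%.

3.24%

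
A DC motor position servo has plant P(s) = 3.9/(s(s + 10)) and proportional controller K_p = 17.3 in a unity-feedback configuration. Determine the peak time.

From 1 + K_pP(s) = 0: s² + 10s + 67.47 = 0 ⇒ ω_n = 8.214, ζ = 0.6087.
Damped frequency ω_d = ω_n√(1−ζ²) = 6.517 rad/s, so peak time T_p = π/ω_d = 0.482 s.

T_p = 0.482 s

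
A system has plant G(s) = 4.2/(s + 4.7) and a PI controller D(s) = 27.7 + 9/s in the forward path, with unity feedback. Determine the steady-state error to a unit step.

The open loop D(s)G(s) has a pole at the origin (type 1), so the static position error constant is infinite and e_ss = 1/(1+∞) = 0.

0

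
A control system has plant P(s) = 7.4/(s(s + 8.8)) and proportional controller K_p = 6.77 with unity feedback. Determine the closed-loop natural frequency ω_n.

The closed-loop denominator is s(s+8.8) + 6.77·7.4 = s² + 8.8s + 50.1.
Matching s² + 2ζω_n s + ω_n²: ω_n = √50.1 = 7.078 rad/s and 2ζω_n = 8.8, so ζ = 8.8/(2·7.078) = 0.622.

ω_n = 7.08 rad/s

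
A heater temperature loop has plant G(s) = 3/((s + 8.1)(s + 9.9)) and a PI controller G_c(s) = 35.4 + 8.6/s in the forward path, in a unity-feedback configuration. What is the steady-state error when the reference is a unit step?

0

The open loop G_c(s)G(s) has a pole at the origin (type 1), so the static position error constant is infinite and e_ss = 1/(1+∞) = 0.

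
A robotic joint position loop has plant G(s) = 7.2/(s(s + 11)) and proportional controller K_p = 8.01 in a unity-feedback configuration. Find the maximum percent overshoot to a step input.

3.69%

Closed-loop characteristic equation: s² + 11s + 57.67 = 0, so ω_n = 7.594 rad/s and ζ = 11/(2·7.594) = 0.7242.
%OS = 100·exp(−πζ/√(1−ζ²)) = 100·exp(−π·0.7242/√0.4755) = 3.69%.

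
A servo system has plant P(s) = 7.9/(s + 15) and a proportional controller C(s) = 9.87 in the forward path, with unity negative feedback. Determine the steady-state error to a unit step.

0.161

The loop is type 0. Static position error constant K_pos = C(0)·P(0) = 9.87·0.5267 = 5.198.
Steady-state error to a unit step: e_ss = 1/(1+K_pos) = 1/6.198 = 0.161.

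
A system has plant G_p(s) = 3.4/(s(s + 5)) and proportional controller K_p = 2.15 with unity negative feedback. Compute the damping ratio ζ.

The closed-loop denominator is s(s+5) + 2.15·3.4 = s² + 5s + 7.31.
So ω_n² = 7.31 ⇒ ω_n = 2.704 rad/s, and ζ = 5/(2ω_n) = 0.925.

ζ = 0.925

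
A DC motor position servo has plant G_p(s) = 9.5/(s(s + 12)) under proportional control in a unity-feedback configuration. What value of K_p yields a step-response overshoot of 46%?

From %OS = 100·exp(−πζ/√(1−ζ²)) = 46%, ζ = −ln(0.46)/√(π²+ln²(0.46)) = 0.24.
Characteristic equation s² + 12s + 9.5K_p = 0 gives ζ = 12/(2√(9.5K_p)).
Setting ζ = 0.24: √(9.5K_p) = 12/(2·0.24) = 25, so K_p = 625.2/9.5 = 65.8.

K_p = 65.8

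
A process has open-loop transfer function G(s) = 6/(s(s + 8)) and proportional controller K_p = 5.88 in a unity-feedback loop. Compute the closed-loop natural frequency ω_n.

ω_n = 5.94 rad/s

With unity feedback the closed-loop characteristic equation is s² + 8s + 5.88·6 = s² + 8s + 35.28 = 0.
So ω_n² = 35.28 ⇒ ω_n = 5.94 rad/s, and ζ = 8/(2ω_n) = 0.673.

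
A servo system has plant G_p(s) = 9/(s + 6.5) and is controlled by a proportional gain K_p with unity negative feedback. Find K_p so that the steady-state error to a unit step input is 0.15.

K_p = 4.09

For a type-0 loop with proportional control, e_ss = 1/(1 + K_p·G_p(0)).
G_p(0) = 1.385. Require 1/(1 + K_p·1.385) = 0.15, so 1 + 1.385·K_p = 6.667.
K_p = (6.667 − 1)/1.385 = 4.09.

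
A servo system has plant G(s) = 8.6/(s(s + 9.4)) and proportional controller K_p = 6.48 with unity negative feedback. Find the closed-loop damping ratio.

ζ = 0.63

The closed-loop denominator is s(s+9.4) + 6.48·8.6 = s² + 9.4s + 55.73.
So ω_n² = 55.73 ⇒ ω_n = 7.465 rad/s, and ζ = 9.4/(2ω_n) = 0.63.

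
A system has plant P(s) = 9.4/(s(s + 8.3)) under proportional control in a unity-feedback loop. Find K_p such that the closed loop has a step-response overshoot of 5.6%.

From %OS = 100·exp(−πζ/√(1−ζ²)) = 5.6%, ζ = −ln(0.056)/√(π²+ln²(0.056)) = 0.6761.
Characteristic equation s² + 8.3s + 9.4K_p = 0 gives ζ = 8.3/(2√(9.4K_p)).
Setting ζ = 0.6761: √(9.4K_p) = 8.3/(2·0.6761) = 6.139, so K_p = 37.68/9.4 = 4.01.

K_p = 4.01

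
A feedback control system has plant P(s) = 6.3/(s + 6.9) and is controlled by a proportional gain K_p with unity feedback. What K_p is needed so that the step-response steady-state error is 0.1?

For a type-0 loop with proportional control, e_ss = 1/(1 + K_p·P(0)).
P(0) = 0.913. Require 1/(1 + K_p·0.913) = 0.1, so 1 + 0.913·K_p = 10.
K_p = (10 − 1)/0.913 = 9.86.

K_p = 9.86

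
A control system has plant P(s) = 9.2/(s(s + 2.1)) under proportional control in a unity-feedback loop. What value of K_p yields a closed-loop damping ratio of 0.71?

K_p = 0.238

Closed-loop characteristic equation: s² + 2.1s + K_p·9.2 = 0.
So ω_n = √(9.2K_p) and 2ζω_n = 2.1, giving ζ = 2.1/(2√(9.2K_p)).
Setting ζ = 0.71: √(9.2K_p) = 2.1/(2·0.71) = 1.479, so K_p = 2.187/9.2 = 0.238.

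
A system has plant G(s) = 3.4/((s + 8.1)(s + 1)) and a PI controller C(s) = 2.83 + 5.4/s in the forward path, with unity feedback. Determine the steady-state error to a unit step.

The open loop C(s)G(s) has a pole at the origin (type 1), so the static position error constant is infinite and e_ss = 1/(1+∞) = 0.

0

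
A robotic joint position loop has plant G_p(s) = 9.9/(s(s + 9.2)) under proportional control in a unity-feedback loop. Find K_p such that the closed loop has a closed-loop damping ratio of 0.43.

K_p = 11.6

Closed-loop characteristic equation: s² + 9.2s + K_p·9.9 = 0.
So ω_n = √(9.9K_p) and 2ζω_n = 9.2, giving ζ = 9.2/(2√(9.9K_p)).
Setting ζ = 0.43: √(9.9K_p) = 9.2/(2·0.43) = 10.7, so K_p = 114.4/9.9 = 11.6.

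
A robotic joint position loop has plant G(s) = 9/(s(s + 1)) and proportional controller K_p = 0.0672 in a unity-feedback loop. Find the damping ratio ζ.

The closed-loop denominator is s(s+1) + 0.0672·9 = s² + 1s + 0.6048.
So ω_n² = 0.6048 ⇒ ω_n = 0.7777 rad/s, and ζ = 1/(2ω_n) = 0.643.

ζ = 0.643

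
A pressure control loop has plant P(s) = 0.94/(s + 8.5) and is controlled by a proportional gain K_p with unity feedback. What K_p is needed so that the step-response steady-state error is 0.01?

For a type-0 loop with proportional control, e_ss = 1/(1 + K_p·P(0)).
P(0) = 0.1106. Require 1/(1 + K_p·0.1106) = 0.01, so 1 + 0.1106·K_p = 100.
K_p = (100 − 1)/0.1106 = 895.

K_p = 895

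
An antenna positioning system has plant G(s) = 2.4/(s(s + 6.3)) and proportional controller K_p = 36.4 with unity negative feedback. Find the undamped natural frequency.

The closed-loop denominator is s(s+6.3) + 36.4·2.4 = s² + 6.3s + 87.36.
So ω_n² = 87.36 ⇒ ω_n = 9.347 rad/s, and ζ = 6.3/(2ω_n) = 0.337.

ω_n = 9.35 rad/s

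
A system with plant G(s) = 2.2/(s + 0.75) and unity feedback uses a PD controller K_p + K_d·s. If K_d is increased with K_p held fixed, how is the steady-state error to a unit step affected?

unchanged

At s = 0 the derivative term contributes nothing: C(0) = K_p regardless of K_d, so K_pos = K_p·G(0) and e_ss are unchanged.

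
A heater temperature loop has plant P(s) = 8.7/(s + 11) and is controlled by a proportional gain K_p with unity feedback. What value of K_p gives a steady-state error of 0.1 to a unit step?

K_p = 11.4

The loop is type 0, so e_ss(step) = 1/(1 + K_pos) with K_pos = K_p·P(0).
P(0) = 0.7909. Require 1/(1 + K_p·0.7909) = 0.1, so 1 + 0.7909·K_p = 10.
K_p = (10 − 1)/0.7909 = 11.4.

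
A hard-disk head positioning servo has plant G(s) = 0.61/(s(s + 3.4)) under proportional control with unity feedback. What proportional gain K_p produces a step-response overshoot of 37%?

From %OS = 100·exp(−πζ/√(1−ζ²)) = 37%, ζ = −ln(0.37)/√(π²+ln²(0.37)) = 0.3017.
Characteristic equation s² + 3.4s + 0.61K_p = 0 gives ζ = 3.4/(2√(0.61K_p)).
Setting ζ = 0.3017: √(0.61K_p) = 3.4/(2·0.3017) = 5.634, so K_p = 31.74/0.61 = 52.

K_p = 52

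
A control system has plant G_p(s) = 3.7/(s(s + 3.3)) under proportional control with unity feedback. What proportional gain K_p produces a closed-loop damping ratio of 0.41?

K_p = 4.38

Closed-loop characteristic equation: s² + 3.3s + K_p·3.7 = 0.
So ω_n = √(3.7K_p) and 2ζω_n = 3.3, giving ζ = 3.3/(2√(3.7K_p)).
Setting ζ = 0.41: √(3.7K_p) = 3.3/(2·0.41) = 4.024, so K_p = 16.2/3.7 = 4.38.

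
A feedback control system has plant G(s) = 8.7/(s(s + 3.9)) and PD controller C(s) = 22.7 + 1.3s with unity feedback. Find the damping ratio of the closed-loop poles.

Forward path: (22.7 + 1.3s)·8.7/(s(s+3.9)). The closed-loop characteristic equation is s² + (3.9 + 8.7·1.3)s + 8.7·22.7 = 0.
That is s² + 15.21s + 197.5 = 0, so ω_n = 14.05 rad/s and ζ = 15.21/(2·14.05) = 0.5412.

ζ = 0.541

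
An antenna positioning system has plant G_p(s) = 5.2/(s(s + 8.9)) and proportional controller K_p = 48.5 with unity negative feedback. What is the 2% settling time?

From 1 + K_pG_p(s) = 0: s² + 8.9s + 252.2 = 0 ⇒ ω_n = 15.88, ζ = 0.2802.
2% settling time T_s ≈ 4/(ζω_n) = 4/4.45 = 0.899 s.

T_s ≈ 0.899 s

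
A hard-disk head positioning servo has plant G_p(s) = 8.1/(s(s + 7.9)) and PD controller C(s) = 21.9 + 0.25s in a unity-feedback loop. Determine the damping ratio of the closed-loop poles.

Forward path: (21.9 + 0.25s)·8.1/(s(s+7.9)). The closed-loop characteristic equation is s² + (7.9 + 8.1·0.25)s + 8.1·21.9 = 0.
That is s² + 9.925s + 177.4 = 0, so ω_n = 13.32 rad/s and ζ = 9.925/(2·13.32) = 0.3726.

ζ = 0.373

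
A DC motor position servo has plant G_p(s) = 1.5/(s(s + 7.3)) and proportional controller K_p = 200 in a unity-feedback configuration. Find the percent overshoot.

Closed-loop characteristic equation: s² + 7.3s + 300 = 0, so ω_n = 17.32 rad/s and ζ = 7.3/(2·17.32) = 0.2107.
%OS = 100·exp(−πζ/√(1−ζ²)) = 100·exp(−π·0.2107/√0.9556) = 50.8%.

50.8%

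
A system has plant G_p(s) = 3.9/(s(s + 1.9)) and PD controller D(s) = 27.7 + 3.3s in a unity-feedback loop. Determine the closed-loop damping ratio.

Forward path: (27.7 + 3.3s)·3.9/(s(s+1.9)). The closed-loop characteristic equation is s² + (1.9 + 3.9·3.3)s + 3.9·27.7 = 0.
That is s² + 14.77s + 108 = 0, so ω_n = 10.39 rad/s and ζ = 14.77/(2·10.39) = 0.7105.

ζ = 0.711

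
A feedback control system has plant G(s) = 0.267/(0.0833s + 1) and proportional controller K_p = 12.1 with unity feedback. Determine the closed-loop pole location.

Closed loop: T(s) = K_p·G/(1+K_p·G) = 3.231/(0.0833s + 1 + 3.231), with pole at s = −(1 + 3.231)/0.0833 = −50.79.

s = -50.79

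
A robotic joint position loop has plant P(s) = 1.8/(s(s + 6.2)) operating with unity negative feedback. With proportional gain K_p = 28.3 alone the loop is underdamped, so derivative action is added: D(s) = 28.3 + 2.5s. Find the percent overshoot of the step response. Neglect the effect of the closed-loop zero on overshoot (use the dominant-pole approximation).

2.85%

Forward path: (28.3 + 2.5s)·1.8/(s(s+6.2)). The closed-loop characteristic equation is s² + (6.2 + 1.8·2.5)s + 1.8·28.3 = 0.
That is s² + 10.7s + 50.94 = 0, so ω_n = 7.137 rad/s and ζ = 10.7/(2·7.137) = 0.7496.
%OS = 100·exp(−πζ/√(1−ζ²)) = 2.85%.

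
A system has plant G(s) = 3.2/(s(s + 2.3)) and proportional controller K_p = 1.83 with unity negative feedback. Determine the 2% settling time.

T_s ≈ 3.48 s

The closed-loop denominator s² + 2.3s + 5.856 gives ω_n = √5.856 = 2.42 and ζ = 2.3/(2ω_n) = 0.4752.
2% settling time T_s ≈ 4/(ζω_n) = 4/1.15 = 3.48 s.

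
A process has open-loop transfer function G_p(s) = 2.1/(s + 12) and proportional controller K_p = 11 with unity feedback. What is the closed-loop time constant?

Closed-loop transfer function: T(s) = K_p·G_p(s)/(1 + K_p·G_p(s)) = 23.1/(s + 12 + 23.1) = 23.1/(s + 35.1).
Time constant τ = 1/35.1 = 0.0285 s.

τ = 0.0285 s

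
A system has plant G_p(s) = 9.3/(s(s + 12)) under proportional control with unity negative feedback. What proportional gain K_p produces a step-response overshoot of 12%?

K_p = 12.4

From %OS = 100·exp(−πζ/√(1−ζ²)) = 12%, ζ = −ln(0.12)/√(π²+ln²(0.12)) = 0.5594.
Characteristic equation s² + 12s + 9.3K_p = 0 gives ζ = 12/(2√(9.3K_p)).
Setting ζ = 0.5594: √(9.3K_p) = 12/(2·0.5594) = 10.73, so K_p = 115/9.3 = 12.4.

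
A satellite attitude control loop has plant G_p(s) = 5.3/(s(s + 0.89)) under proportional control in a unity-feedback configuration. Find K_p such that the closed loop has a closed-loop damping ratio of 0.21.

Closed-loop characteristic equation: s² + 0.89s + K_p·5.3 = 0.
So ω_n = √(5.3K_p) and 2ζω_n = 0.89, giving ζ = 0.89/(2√(5.3K_p)).
Setting ζ = 0.21: √(5.3K_p) = 0.89/(2·0.21) = 2.119, so K_p = 4.49/5.3 = 0.847.

K_p = 0.847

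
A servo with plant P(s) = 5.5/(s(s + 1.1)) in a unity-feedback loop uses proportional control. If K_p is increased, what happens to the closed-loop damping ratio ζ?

decrease

ζ = 1.1/(2√(5.5K_p)); increasing K_p raises the denominator, so ζ falls.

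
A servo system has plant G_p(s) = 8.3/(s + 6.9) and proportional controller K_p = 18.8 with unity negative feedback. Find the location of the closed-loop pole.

s = -162.9

Closed-loop transfer function: T(s) = K_p·G_p(s)/(1 + K_p·G_p(s)) = 156/(s + 6.9 + 156) = 156/(s + 162.9).
The closed-loop pole is at s = −162.9.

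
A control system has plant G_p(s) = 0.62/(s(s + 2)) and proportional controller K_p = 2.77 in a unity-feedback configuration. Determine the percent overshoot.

2.45%

Closed-loop characteristic equation: s² + 2s + 1.717 = 0, so ω_n = 1.31 rad/s and ζ = 2/(2·1.31) = 0.7631.
%OS = 100·exp(−πζ/√(1−ζ²)) = 100·exp(−π·0.7631/√0.4177) = 2.45%.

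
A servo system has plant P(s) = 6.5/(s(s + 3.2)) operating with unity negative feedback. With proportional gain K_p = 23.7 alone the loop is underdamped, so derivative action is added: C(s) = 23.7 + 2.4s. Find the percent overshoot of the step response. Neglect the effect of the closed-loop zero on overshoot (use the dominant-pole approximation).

2.62%

Forward path: (23.7 + 2.4s)·6.5/(s(s+3.2)). The closed-loop characteristic equation is s² + (3.2 + 6.5·2.4)s + 6.5·23.7 = 0.
That is s² + 18.8s + 154 = 0, so ω_n = 12.41 rad/s and ζ = 18.8/(2·12.41) = 0.7574.
%OS = 100·exp(−πζ/√(1−ζ²)) = 2.62%.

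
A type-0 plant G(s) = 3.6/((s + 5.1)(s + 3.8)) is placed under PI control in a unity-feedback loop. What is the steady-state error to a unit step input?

The PI controller's integrator makes the forward path type 1, so e_ss to a step is zero.

0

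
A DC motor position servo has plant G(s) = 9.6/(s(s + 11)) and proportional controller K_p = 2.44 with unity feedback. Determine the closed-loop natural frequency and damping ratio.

ω_n = 4.84 rad/s, ζ = 1.14

The closed-loop denominator is s(s+11) + 2.44·9.6 = s² + 11s + 23.42.
Matching s² + 2ζω_n s + ω_n²: ω_n = √23.42 = 4.84 rad/s and 2ζω_n = 11, so ζ = 11/(2·4.84) = 1.14.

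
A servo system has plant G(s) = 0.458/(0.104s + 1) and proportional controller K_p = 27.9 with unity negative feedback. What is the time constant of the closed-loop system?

Closed loop: T(s) = K_p·G/(1+K_p·G) = 12.78/(0.104s + 1 + 12.78), with pole at s = −(1 + 12.78)/0.104 = −132.5.
Closed-loop time constant τ = 1/132.5 = 0.00755 s.

τ = 0.00755 s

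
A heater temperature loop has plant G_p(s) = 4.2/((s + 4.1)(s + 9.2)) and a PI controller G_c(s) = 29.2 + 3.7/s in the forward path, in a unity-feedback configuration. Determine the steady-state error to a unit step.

0

The open loop G_c(s)G_p(s) has a pole at the origin (type 1), so the static position error constant is infinite and e_ss = 1/(1+∞) = 0.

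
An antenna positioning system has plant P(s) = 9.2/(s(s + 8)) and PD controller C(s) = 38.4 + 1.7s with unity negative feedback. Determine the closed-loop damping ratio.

ζ = 0.629

Forward path: (38.4 + 1.7s)·9.2/(s(s+8)). The closed-loop characteristic equation is s² + (8 + 9.2·1.7)s + 9.2·38.4 = 0.
That is s² + 23.64s + 353.3 = 0, so ω_n = 18.8 rad/s and ζ = 23.64/(2·18.8) = 0.6289.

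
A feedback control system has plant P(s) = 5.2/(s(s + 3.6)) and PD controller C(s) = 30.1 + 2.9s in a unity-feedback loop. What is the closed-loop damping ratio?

ζ = 0.747

Forward path: (30.1 + 2.9s)·5.2/(s(s+3.6)). The closed-loop characteristic equation is s² + (3.6 + 5.2·2.9)s + 5.2·30.1 = 0.
That is s² + 18.68s + 156.5 = 0, so ω_n = 12.51 rad/s and ζ = 18.68/(2·12.51) = 0.7466.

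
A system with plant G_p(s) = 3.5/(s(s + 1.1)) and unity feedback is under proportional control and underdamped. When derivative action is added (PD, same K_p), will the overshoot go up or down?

With PD the characteristic equation becomes s² + (a + K·K_d)s + K·K_p = 0; the damping term grows, ζ rises, overshoot falls.

decrease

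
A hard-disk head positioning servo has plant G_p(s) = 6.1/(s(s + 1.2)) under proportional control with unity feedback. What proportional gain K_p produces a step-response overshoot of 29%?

K_p = 0.439

From %OS = 100·exp(−πζ/√(1−ζ²)) = 29%, ζ = −ln(0.29)/√(π²+ln²(0.29)) = 0.3666.
Characteristic equation s² + 1.2s + 6.1K_p = 0 gives ζ = 1.2/(2√(6.1K_p)).
Setting ζ = 0.3666: √(6.1K_p) = 1.2/(2·0.3666) = 1.637, so K_p = 2.679/6.1 = 0.439.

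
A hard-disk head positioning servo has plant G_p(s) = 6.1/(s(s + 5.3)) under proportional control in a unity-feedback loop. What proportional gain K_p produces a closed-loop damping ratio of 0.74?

Closed-loop characteristic equation: s² + 5.3s + K_p·6.1 = 0.
So ω_n = √(6.1K_p) and 2ζω_n = 5.3, giving ζ = 5.3/(2√(6.1K_p)).
Setting ζ = 0.74: √(6.1K_p) = 5.3/(2·0.74) = 3.581, so K_p = 12.82/6.1 = 2.1.

K_p = 2.1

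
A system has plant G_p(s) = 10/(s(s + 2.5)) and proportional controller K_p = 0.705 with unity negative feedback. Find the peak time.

From 1 + K_pG_p(s) = 0: s² + 2.5s + 7.05 = 0 ⇒ ω_n = 2.655, ζ = 0.4708.
Damped frequency ω_d = ω_n√(1−ζ²) = 2.343 rad/s, so peak time T_p = π/ω_d = 1.34 s.

T_p = 1.34 s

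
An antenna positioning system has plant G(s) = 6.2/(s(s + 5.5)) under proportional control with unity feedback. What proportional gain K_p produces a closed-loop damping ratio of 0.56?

K_p = 3.89

Closed-loop characteristic equation: s² + 5.5s + K_p·6.2 = 0.
So ω_n = √(6.2K_p) and 2ζω_n = 5.5, giving ζ = 5.5/(2√(6.2K_p)).
Setting ζ = 0.56: √(6.2K_p) = 5.5/(2·0.56) = 4.911, so K_p = 24.12/6.2 = 3.89.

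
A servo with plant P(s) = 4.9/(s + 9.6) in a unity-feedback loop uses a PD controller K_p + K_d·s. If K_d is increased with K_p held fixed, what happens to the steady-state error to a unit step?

K_d affects only the transient (the s-coefficient); the DC loop gain, and hence e_ss, depends only on K_p.

unchanged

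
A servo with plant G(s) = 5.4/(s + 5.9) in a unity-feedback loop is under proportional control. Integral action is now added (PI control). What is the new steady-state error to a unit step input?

The integrator makes K_pos = lim_{s→0} C(s)G(s) infinite, so e_ss = 1/(1+K_pos) = 0.

0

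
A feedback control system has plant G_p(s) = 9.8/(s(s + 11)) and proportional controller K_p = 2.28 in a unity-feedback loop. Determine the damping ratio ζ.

The closed-loop denominator is s(s+11) + 2.28·9.8 = s² + 11s + 22.34.
Matching s² + 2ζω_n s + ω_n²: ω_n = √22.34 = 4.727 rad/s and 2ζω_n = 11, so ζ = 11/(2·4.727) = 1.16.

ζ = 1.16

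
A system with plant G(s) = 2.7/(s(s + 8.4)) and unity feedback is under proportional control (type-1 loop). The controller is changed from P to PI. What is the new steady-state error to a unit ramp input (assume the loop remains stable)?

The integrator raises the loop to type 2, so K_v → ∞ and e_ss to a ramp is zero.

0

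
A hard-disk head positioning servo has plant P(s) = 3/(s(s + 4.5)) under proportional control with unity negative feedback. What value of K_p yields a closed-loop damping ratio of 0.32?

Closed-loop characteristic equation: s² + 4.5s + K_p·3 = 0.
So ω_n = √(3K_p) and 2ζω_n = 4.5, giving ζ = 4.5/(2√(3K_p)).
Setting ζ = 0.32: √(3K_p) = 4.5/(2·0.32) = 7.031, so K_p = 49.44/3 = 16.5.

K_p = 16.5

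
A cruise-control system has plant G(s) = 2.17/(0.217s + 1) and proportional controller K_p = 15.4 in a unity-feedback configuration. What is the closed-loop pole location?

s = -158.6

Closed loop: T(s) = K_p·G/(1+K_p·G) = 33.42/(0.217s + 1 + 33.42), with pole at s = −(1 + 33.42)/0.217 = −158.6.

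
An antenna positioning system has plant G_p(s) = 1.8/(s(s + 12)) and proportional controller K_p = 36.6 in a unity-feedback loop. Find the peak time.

T_p = 0.575 s

Closed-loop characteristic equation: s² + 12s + 65.88 = 0, so ω_n = 8.117 rad/s and ζ = 12/(2·8.117) = 0.7392.
Damped frequency ω_d = ω_n√(1−ζ²) = 5.466 rad/s, so peak time T_p = π/ω_d = 0.575 s.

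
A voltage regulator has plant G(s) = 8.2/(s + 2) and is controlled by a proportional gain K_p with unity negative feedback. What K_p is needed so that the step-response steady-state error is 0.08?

For a type-0 loop with proportional control, e_ss = 1/(1 + K_p·G(0)).
G(0) = 4.1. Require 1/(1 + K_p·4.1) = 0.08, so 1 + 4.1·K_p = 12.5.
K_p = (12.5 − 1)/4.1 = 2.8.

K_p = 2.8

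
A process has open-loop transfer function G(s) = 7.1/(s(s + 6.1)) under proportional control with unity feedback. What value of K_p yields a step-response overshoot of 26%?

K_p = 8.44

From %OS = 100·exp(−πζ/√(1−ζ²)) = 26%, ζ = −ln(0.26)/√(π²+ln²(0.26)) = 0.3941.
Characteristic equation s² + 6.1s + 7.1K_p = 0 gives ζ = 6.1/(2√(7.1K_p)).
Setting ζ = 0.3941: √(7.1K_p) = 6.1/(2·0.3941) = 7.739, so K_p = 59.9/7.1 = 8.44.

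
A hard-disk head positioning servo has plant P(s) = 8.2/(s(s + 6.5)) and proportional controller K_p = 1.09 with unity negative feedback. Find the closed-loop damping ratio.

ζ = 1.09

1 + K_p·P(s) = 0 gives s² + 6.5s + 8.938 = 0.
Matching s² + 2ζω_n s + ω_n²: ω_n = √8.938 = 2.99 rad/s and 2ζω_n = 6.5, so ζ = 6.5/(2·2.99) = 1.09.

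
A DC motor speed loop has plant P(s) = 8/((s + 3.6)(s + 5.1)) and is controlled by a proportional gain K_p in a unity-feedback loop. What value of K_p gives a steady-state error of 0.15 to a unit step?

Steady-state error for a unit step on this type-0 loop is 1/(1 + K_p·P(0)).
P(0) = 0.4357. Require 1/(1 + K_p·0.4357) = 0.15, so 1 + 0.4357·K_p = 6.667.
K_p = (6.667 − 1)/0.4357 = 13.

K_p = 13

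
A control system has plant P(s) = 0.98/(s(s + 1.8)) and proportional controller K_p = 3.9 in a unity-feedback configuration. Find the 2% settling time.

T_s ≈ 4.44 s

The closed-loop denominator s² + 1.8s + 3.822 gives ω_n = √3.822 = 1.955 and ζ = 1.8/(2ω_n) = 0.4604.
2% settling time T_s ≈ 4/(ζω_n) = 4/0.9 = 4.44 s.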